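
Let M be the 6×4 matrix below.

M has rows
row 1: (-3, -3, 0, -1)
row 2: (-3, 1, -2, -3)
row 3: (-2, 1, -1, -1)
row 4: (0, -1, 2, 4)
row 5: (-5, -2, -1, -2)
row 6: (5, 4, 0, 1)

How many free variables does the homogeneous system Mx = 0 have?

Row reduce to echelon form.
R2 ← R2 − R1: [0, 4, -2, -2]
R3 ← R3 − (2/3)·R1: [0, 3, -1, -1/3]
R5 ← R5 − (5/3)·R1: [0, 3, -1, -1/3]
R6 ← R6 + (5/3)·R1: [0, -1, 0, -2/3]
R3 ← R3 − (3/4)·R2: [0, 0, 1/2, 7/6]
R4 ← R4 + (1/4)·R2: [0, 0, 3/2, 7/2]
R5 ← R5 − (3/4)·R2: [0, 0, 1/2, 7/6]
R6 ← R6 + (1/4)·R2: [0, 0, -1/2, -7/6]
R4 ← R4 − (3)·R3: [0, 0, 0, 0]
R5 ← R5 − R3: [0, 0, 0, 0]
R6 ← R6 + R3: [0, 0, 0, 0]
3 nonzero rows, so rank(M) = 3.
M has 4 columns; by rank–nullity, nullity = 4 − 3 = 1.

1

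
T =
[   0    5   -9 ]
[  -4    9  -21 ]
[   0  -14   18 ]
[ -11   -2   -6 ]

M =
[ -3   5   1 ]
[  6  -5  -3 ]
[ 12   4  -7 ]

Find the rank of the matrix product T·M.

First compute TM:
[[-78, -61,  48],
 [-186, -149, 116],
 [132, 142, -84],
 [-51, -69,  37]]
Now row reduce the product.
R2 ← R2 − (31/13)·R1: [0, -46/13, 20/13]
R3 ← R3 + (22/13)·R1: [0, 504/13, -36/13]
R4 ← R4 − (17/26)·R1: [0, -757/26, 73/13]
R3 ← R3 + (252/23)·R2: [0, 0, 324/23]
R4 ← R4 − (757/92)·R2: [0, 0, -162/23]
R4 ← R4 + (1/2)·R3: [0, 0, 0]
3 nonzero rows, so rank(TM) = 3.

3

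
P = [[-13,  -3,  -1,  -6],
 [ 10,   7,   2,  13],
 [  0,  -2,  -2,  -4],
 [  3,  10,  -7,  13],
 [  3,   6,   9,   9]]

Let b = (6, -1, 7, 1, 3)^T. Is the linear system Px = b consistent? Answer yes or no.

no

Row reduce the augmented matrix [P | b].
R2 ← R2 + (10/13)·R1: [0, 61/13, 16/13, 109/13, 47/13]
R4 ← R4 + (3/13)·R1: [0, 121/13, -94/13, 151/13, 31/13]
R5 ← R5 + (3/13)·R1: [0, 69/13, 114/13, 99/13, 57/13]
R3 ← R3 + (26/61)·R2: [0, 0, -90/61, -26/61, 521/61]
R4 ← R4 − (121/61)·R2: [0, 0, -590/61, -306/61, -292/61]
R5 ← R5 − (69/61)·R2: [0, 0, 450/61, -114/61, 18/61]
R4 ← R4 − (59/9)·R3: [0, 0, 0, -20/9, -547/9]
R5 ← R5 + (5)·R3: [0, 0, 0, -4, 43]
R5 ← R5 − (9/5)·R4: [0, 0, 0, 0, 762/5]
The echelon form has 5 nonzero rows; the last pivot sits in the augmented column, so rank(P) = 4 but rank([P|b]) = 5.
Since the ranks differ, the system is inconsistent.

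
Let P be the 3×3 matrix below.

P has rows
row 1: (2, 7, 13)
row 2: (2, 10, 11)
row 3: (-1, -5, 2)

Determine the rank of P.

Row reduce to echelon form.
R2 ← R2 − R1: [0, 3, -2]
R3 ← R3 + (1/2)·R1: [0, -3/2, 17/2]
R3 ← R3 + (1/2)·R2: [0, 0, 15/2]
Echelon form has 3 nonzero rows, so rank(P) = 3.

3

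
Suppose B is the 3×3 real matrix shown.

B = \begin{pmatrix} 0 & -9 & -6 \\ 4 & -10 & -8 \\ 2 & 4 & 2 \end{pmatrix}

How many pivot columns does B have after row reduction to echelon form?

Row reduce to echelon form.
Swap R1 ↔ R2
R3 ← R3 − (1/2)·R1: [0, 9, 6]
R3 ← R3 + R2: [0, 0, 0]
Echelon form has 2 nonzero rows, so rank(B) = 2.
Each nonzero row contributes one pivot column: 2 pivot columns.

2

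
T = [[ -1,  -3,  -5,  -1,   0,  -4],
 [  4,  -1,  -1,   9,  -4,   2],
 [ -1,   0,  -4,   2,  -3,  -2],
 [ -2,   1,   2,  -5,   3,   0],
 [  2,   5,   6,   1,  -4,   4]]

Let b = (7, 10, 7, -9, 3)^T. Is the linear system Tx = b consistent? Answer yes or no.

yes

Row reduce the augmented matrix [T | b].
R2 ← R2 + (4)·R1: [0, -13, -21, 5, -4, -14, 38]
R3 ← R3 − R1: [0, 3, 1, 3, -3, 2, 0]
R4 ← R4 − (2)·R1: [0, 7, 12, -3, 3, 8, -23]
R5 ← R5 + (2)·R1: [0, -1, -4, -1, -4, -4, 17]
R3 ← R3 + (3/13)·R2: [0, 0, -50/13, 54/13, -51/13, -16/13, 114/13]
R4 ← R4 + (7/13)·R2: [0, 0, 9/13, -4/13, 11/13, 6/13, -33/13]
R5 ← R5 − (1/13)·R2: [0, 0, -31/13, -18/13, -48/13, -38/13, 183/13]
R4 ← R4 + (9/50)·R3: [0, 0, 0, 11/25, 7/50, 6/25, -24/25]
R5 ← R5 − (31/50)·R3: [0, 0, 0, -99/25, -63/50, -54/25, 216/25]
R5 ← R5 + (9)·R4: [0, 0, 0, 0, 0, 0, 0]
The echelon form has 4 nonzero rows, and every pivot lies in the first 6 columns, so rank(T) = rank([T|b]) = 4.
The system is consistent.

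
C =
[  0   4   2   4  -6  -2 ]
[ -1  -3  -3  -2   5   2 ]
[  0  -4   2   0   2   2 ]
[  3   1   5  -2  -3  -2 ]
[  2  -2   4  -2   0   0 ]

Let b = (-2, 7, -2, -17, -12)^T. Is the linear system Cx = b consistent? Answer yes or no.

Row reduce the augmented matrix [C | b].
Swap R1 ↔ R2
R4 ← R4 + (3)·R1: [0, -8, -4, -8, 12, 4, 4]
R5 ← R5 + (2)·R1: [0, -8, -2, -6, 10, 4, 2]
R3 ← R3 + R2: [0, 0, 4, 4, -4, 0, -4]
R4 ← R4 + (2)·R2: [0, 0, 0, 0, 0, 0, 0]
R5 ← R5 + (2)·R2: [0, 0, 2, 2, -2, 0, -2]
R5 ← R5 − (1/2)·R3: [0, 0, 0, 0, 0, 0, 0]
The echelon form has 3 nonzero rows, and every pivot lies in the first 6 columns, so rank(C) = rank([C|b]) = 3.
The system is consistent.

yes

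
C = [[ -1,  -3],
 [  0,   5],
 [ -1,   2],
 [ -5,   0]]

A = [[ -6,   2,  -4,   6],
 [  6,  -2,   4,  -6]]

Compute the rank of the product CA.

1

First compute CA:
[[-12,   4,  -8,  12],
 [ 30, -10,  20, -30],
 [ 18,  -6,  12, -18],
 [ 30, -10,  20, -30]]
Now row reduce the product.
R2 ← R2 + (5/2)·R1: [0, 0, 0, 0]
R3 ← R3 + (3/2)·R1: [0, 0, 0, 0]
R4 ← R4 + (5/2)·R1: [0, 0, 0, 0]
1 nonzero row, so rank(CA) = 1.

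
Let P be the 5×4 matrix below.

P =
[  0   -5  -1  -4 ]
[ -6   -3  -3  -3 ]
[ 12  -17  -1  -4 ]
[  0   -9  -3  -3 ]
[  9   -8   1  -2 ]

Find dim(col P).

Row reduce to echelon form.
Swap R1 ↔ R2
R3 ← R3 + (2)·R1: [0, -23, -7, -10]
R5 ← R5 + (3/2)·R1: [0, -25/2, -7/2, -13/2]
R3 ← R3 − (23/5)·R2: [0, 0, -12/5, 42/5]
R4 ← R4 − (9/5)·R2: [0, 0, -6/5, 21/5]
R5 ← R5 − (5/2)·R2: [0, 0, -1, 7/2]
R4 ← R4 − (1/2)·R3: [0, 0, 0, 0]
R5 ← R5 − (5/12)·R3: [0, 0, 0, 0]
Echelon form has 3 nonzero rows, so rank(P) = 3.
The column space has dimension equal to the rank: 3.

3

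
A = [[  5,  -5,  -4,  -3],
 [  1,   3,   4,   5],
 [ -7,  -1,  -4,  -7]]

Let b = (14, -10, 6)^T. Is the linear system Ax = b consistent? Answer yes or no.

Row reduce the augmented matrix [A | b].
R2 ← R2 − (1/5)·R1: [0, 4, 24/5, 28/5, -64/5]
R3 ← R3 + (7/5)·R1: [0, -8, -48/5, -56/5, 128/5]
R3 ← R3 + (2)·R2: [0, 0, 0, 0, 0]
The echelon form has 2 nonzero rows, and every pivot lies in the first 4 columns, so rank(A) = rank([A|b]) = 2.
The system is consistent.

yes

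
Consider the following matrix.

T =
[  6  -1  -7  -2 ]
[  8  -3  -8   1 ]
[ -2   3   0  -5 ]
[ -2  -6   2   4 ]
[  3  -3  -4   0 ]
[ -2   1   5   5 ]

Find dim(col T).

Row reduce to echelon form.
R2 ← R2 − (4/3)·R1: [0, -5/3, 4/3, 11/3]
R3 ← R3 + (1/3)·R1: [0, 8/3, -7/3, -17/3]
R4 ← R4 + (1/3)·R1: [0, -19/3, -1/3, 10/3]
R5 ← R5 − (1/2)·R1: [0, -5/2, -1/2, 1]
R6 ← R6 + (1/3)·R1: [0, 2/3, 8/3, 13/3]
R3 ← R3 + (8/5)·R2: [0, 0, -1/5, 1/5]
R4 ← R4 − (19/5)·R2: [0, 0, -27/5, -53/5]
R5 ← R5 − (3/2)·R2: [0, 0, -5/2, -9/2]
R6 ← R6 + (2/5)·R2: [0, 0, 16/5, 29/5]
R4 ← R4 − (27)·R3: [0, 0, 0, -16]
R5 ← R5 − (25/2)·R3: [0, 0, 0, -7]
R6 ← R6 + (16)·R3: [0, 0, 0, 9]
R5 ← R5 − (7/16)·R4: [0, 0, 0, 0]
R6 ← R6 + (9/16)·R4: [0, 0, 0, 0]
Echelon form has 4 nonzero rows, so rank(T) = 4.
The column space has dimension equal to the rank: 4.

4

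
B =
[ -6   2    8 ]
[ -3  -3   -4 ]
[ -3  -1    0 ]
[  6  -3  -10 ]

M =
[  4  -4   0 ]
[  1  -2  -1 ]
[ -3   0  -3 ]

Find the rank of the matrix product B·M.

2

First compute BM:
[[-46,  20, -26],
 [ -3,  18,  15],
 [-13,  14,   1],
 [ 51, -18,  33]]
Now row reduce the product.
R2 ← R2 − (3/46)·R1: [0, 384/23, 384/23]
R3 ← R3 − (13/46)·R1: [0, 192/23, 192/23]
R4 ← R4 + (51/46)·R1: [0, 96/23, 96/23]
R3 ← R3 − (1/2)·R2: [0, 0, 0]
R4 ← R4 − (1/4)·R2: [0, 0, 0]
2 nonzero rows, so rank(BM) = 2.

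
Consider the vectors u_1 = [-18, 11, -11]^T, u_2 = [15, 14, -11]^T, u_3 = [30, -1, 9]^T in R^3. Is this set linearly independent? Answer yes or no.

yes

Form the matrix with these vectors as rows and row reduce.
R2 ← R2 + (5/6)·R1: [0, 139/6, -121/6]
R3 ← R3 + (5/3)·R1: [0, 52/3, -28/3]
R3 ← R3 − (104/139)·R2: [0, 0, 800/139]
3 nonzero rows, so the 3 vectors span a space of dimension 3.
Since 3 = 3, the vectors are linearly independent.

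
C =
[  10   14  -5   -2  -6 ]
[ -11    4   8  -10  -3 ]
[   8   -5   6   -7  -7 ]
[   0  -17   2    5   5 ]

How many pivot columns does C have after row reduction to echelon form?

Row reduce to echelon form.
R2 ← R2 + (11/10)·R1: [0, 97/5, 5/2, -61/5, -48/5]
R3 ← R3 − (4/5)·R1: [0, -81/5, 10, -27/5, -11/5]
R3 ← R3 + (81/97)·R2: [0, 0, 2345/194, -1512/97, -991/97]
R4 ← R4 + (85/97)·R2: [0, 0, 813/194, -552/97, -331/97]
R4 ← R4 − (813/2345)·R3: [0, 0, 0, -96/335, 304/2345]
Echelon form has 4 nonzero rows, so rank(C) = 4.
Each nonzero row contributes one pivot column: 4 pivot columns.

4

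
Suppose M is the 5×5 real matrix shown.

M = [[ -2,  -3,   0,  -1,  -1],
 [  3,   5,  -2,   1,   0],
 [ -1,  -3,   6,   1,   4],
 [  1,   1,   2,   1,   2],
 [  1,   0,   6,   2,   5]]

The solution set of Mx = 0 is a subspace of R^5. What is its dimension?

Row reduce to echelon form.
R2 ← R2 + (3/2)·R1: [0, 1/2, -2, -1/2, -3/2]
R3 ← R3 − (1/2)·R1: [0, -3/2, 6, 3/2, 9/2]
R4 ← R4 + (1/2)·R1: [0, -1/2, 2, 1/2, 3/2]
R5 ← R5 + (1/2)·R1: [0, -3/2, 6, 3/2, 9/2]
R3 ← R3 + (3)·R2: [0, 0, 0, 0, 0]
R4 ← R4 + R2: [0, 0, 0, 0, 0]
R5 ← R5 + (3)·R2: [0, 0, 0, 0, 0]
2 nonzero rows, so rank(M) = 2.
M has 5 columns; by rank–nullity, nullity = 5 − 2 = 3.

3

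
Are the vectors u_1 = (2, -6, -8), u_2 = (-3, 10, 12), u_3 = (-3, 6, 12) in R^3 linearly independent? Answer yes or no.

Form the matrix with these vectors as rows and row reduce.
R2 ← R2 + (3/2)·R1: [0, 1, 0]
R3 ← R3 + (3/2)·R1: [0, -3, 0]
R3 ← R3 + (3)·R2: [0, 0, 0]
2 nonzero rows, so the 3 vectors span a space of dimension 2.
Since 2 < 3, the vectors are linearly dependent.

no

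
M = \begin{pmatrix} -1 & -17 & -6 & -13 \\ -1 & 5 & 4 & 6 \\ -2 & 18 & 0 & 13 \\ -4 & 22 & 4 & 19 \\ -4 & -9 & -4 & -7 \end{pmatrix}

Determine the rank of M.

Row reduce to echelon form.
R2 ← R2 − R1: [0, 22, 10, 19]
R3 ← R3 − (2)·R1: [0, 52, 12, 39]
R4 ← R4 − (4)·R1: [0, 90, 28, 71]
R5 ← R5 − (4)·R1: [0, 59, 20, 45]
R3 ← R3 − (26/11)·R2: [0, 0, -128/11, -65/11]
R4 ← R4 − (45/11)·R2: [0, 0, -142/11, -74/11]
R5 ← R5 − (59/22)·R2: [0, 0, -75/11, -131/22]
R4 ← R4 − (71/64)·R3: [0, 0, 0, -11/64]
R5 ← R5 − (75/128)·R3: [0, 0, 0, -319/128]
R5 ← R5 − (29/2)·R4: [0, 0, 0, 0]
Echelon form has 4 nonzero rows, so rank(M) = 4.

4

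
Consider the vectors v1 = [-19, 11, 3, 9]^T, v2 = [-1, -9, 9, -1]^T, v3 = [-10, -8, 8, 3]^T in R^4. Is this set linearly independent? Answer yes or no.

Form the matrix with these vectors as rows and row reduce.
R2 ← R2 − (1/19)·R1: [0, -182/19, 168/19, -28/19]
R3 ← R3 − (10/19)·R1: [0, -262/19, 122/19, -33/19]
R3 ← R3 − (131/91)·R2: [0, 0, -82/13, 5/13]
3 nonzero rows, so the 3 vectors span a space of dimension 3.
Since 3 = 3, the vectors are linearly independent.

yes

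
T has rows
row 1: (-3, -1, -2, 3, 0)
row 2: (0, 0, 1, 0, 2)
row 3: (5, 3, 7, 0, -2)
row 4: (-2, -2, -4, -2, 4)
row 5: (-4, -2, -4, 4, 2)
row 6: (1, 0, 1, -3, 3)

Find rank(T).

4

Row reduce to echelon form.
R3 ← R3 + (5/3)·R1: [0, 4/3, 11/3, 5, -2]
R4 ← R4 − (2/3)·R1: [0, -4/3, -8/3, -4, 4]
R5 ← R5 − (4/3)·R1: [0, -2/3, -4/3, 0, 2]
R6 ← R6 + (1/3)·R1: [0, -1/3, 1/3, -2, 3]
Swap R2 ↔ R3
R4 ← R4 + R2: [0, 0, 1, 1, 2]
R5 ← R5 + (1/2)·R2: [0, 0, 1/2, 5/2, 1]
R6 ← R6 + (1/4)·R2: [0, 0, 5/4, -3/4, 5/2]
R4 ← R4 − R3: [0, 0, 0, 1, 0]
R5 ← R5 − (1/2)·R3: [0, 0, 0, 5/2, 0]
R6 ← R6 − (5/4)·R3: [0, 0, 0, -3/4, 0]
R5 ← R5 − (5/2)·R4: [0, 0, 0, 0, 0]
R6 ← R6 + (3/4)·R4: [0, 0, 0, 0, 0]
Echelon form has 4 nonzero rows, so rank(T) = 4.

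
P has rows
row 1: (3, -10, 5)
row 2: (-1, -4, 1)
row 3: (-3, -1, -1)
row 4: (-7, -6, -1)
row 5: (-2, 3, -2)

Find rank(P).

2

Row reduce to echelon form.
R2 ← R2 + (1/3)·R1: [0, -22/3, 8/3]
R3 ← R3 + R1: [0, -11, 4]
R4 ← R4 + (7/3)·R1: [0, -88/3, 32/3]
R5 ← R5 + (2/3)·R1: [0, -11/3, 4/3]
R3 ← R3 − (3/2)·R2: [0, 0, 0]
R4 ← R4 − (4)·R2: [0, 0, 0]
R5 ← R5 − (1/2)·R2: [0, 0, 0]
Echelon form has 2 nonzero rows, so rank(P) = 2.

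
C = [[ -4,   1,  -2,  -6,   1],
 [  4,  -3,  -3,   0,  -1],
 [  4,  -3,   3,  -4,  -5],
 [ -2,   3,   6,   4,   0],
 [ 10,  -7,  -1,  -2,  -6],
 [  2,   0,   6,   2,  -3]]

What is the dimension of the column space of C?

3

Row reduce to echelon form.
R2 ← R2 + R1: [0, -2, -5, -6, 0]
R3 ← R3 + R1: [0, -2, 1, -10, -4]
R4 ← R4 − (1/2)·R1: [0, 5/2, 7, 7, -1/2]
R5 ← R5 + (5/2)·R1: [0, -9/2, -6, -17, -7/2]
R6 ← R6 + (1/2)·R1: [0, 1/2, 5, -1, -5/2]
R3 ← R3 − R2: [0, 0, 6, -4, -4]
R4 ← R4 + (5/4)·R2: [0, 0, 3/4, -1/2, -1/2]
R5 ← R5 − (9/4)·R2: [0, 0, 21/4, -7/2, -7/2]
R6 ← R6 + (1/4)·R2: [0, 0, 15/4, -5/2, -5/2]
R4 ← R4 − (1/8)·R3: [0, 0, 0, 0, 0]
R5 ← R5 − (7/8)·R3: [0, 0, 0, 0, 0]
R6 ← R6 − (5/8)·R3: [0, 0, 0, 0, 0]
Echelon form has 3 nonzero rows, so rank(C) = 3.
The column space has dimension equal to the rank: 3.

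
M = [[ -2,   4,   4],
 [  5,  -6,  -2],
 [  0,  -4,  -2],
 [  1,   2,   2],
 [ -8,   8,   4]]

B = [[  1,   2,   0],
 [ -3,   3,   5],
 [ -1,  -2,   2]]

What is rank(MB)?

First compute MB:
[[-18,   0,  28],
 [ 25,  -4, -34],
 [ 14,  -8, -24],
 [ -7,   4,  14],
 [-36,   0,  48]]
Now row reduce the product.
R2 ← R2 + (25/18)·R1: [0, -4, 44/9]
R3 ← R3 + (7/9)·R1: [0, -8, -20/9]
R4 ← R4 − (7/18)·R1: [0, 4, 28/9]
R5 ← R5 − (2)·R1: [0, 0, -8]
R3 ← R3 − (2)·R2: [0, 0, -12]
R4 ← R4 + R2: [0, 0, 8]
R4 ← R4 + (2/3)·R3: [0, 0, 0]
R5 ← R5 − (2/3)·R3: [0, 0, 0]
3 nonzero rows, so rank(MB) = 3.

3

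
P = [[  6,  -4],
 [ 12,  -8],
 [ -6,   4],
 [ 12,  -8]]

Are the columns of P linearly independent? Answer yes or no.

no

Row reduce P to echelon form.
R2 ← R2 − (2)·R1: [0, 0]
R3 ← R3 + R1: [0, 0]
R4 ← R4 − (2)·R1: [0, 0]
1 pivot among 2 columns.
Only 1 < 2 pivot columns, so the columns are linearly dependent.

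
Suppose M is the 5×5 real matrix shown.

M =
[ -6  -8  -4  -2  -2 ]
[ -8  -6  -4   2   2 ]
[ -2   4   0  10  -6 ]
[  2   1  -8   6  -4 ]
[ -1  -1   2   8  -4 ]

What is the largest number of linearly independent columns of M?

Row reduce to echelon form.
R2 ← R2 − (4/3)·R1: [0, 14/3, 4/3, 14/3, 14/3]
R3 ← R3 − (1/3)·R1: [0, 20/3, 4/3, 32/3, -16/3]
R4 ← R4 + (1/3)·R1: [0, -5/3, -28/3, 16/3, -14/3]
R5 ← R5 − (1/6)·R1: [0, 1/3, 8/3, 25/3, -11/3]
R3 ← R3 − (10/7)·R2: [0, 0, -4/7, 4, -12]
R4 ← R4 + (5/14)·R2: [0, 0, -62/7, 7, -3]
R5 ← R5 − (1/14)·R2: [0, 0, 18/7, 8, -4]
R4 ← R4 − (31/2)·R3: [0, 0, 0, -55, 183]
R5 ← R5 + (9/2)·R3: [0, 0, 0, 26, -58]
R5 ← R5 + (26/55)·R4: [0, 0, 0, 0, 1568/55]
Echelon form has 5 nonzero rows, so rank(M) = 5.
The rank gives the maximum number of linearly independent columns: 5.

5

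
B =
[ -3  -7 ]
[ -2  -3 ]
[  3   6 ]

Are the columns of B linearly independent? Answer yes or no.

Row reduce B to echelon form.
R2 ← R2 − (2/3)·R1: [0, 5/3]
R3 ← R3 + R1: [0, -1]
R3 ← R3 + (3/5)·R2: [0, 0]
2 pivots among 2 columns.
Every column is a pivot column, so the columns are linearly independent.

yes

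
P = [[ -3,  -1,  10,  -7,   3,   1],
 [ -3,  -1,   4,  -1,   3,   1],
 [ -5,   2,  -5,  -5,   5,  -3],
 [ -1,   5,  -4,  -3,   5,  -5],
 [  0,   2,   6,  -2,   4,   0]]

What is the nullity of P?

1

Row reduce to echelon form.
R2 ← R2 − R1: [0, 0, -6, 6, 0, 0]
R3 ← R3 − (5/3)·R1: [0, 11/3, -65/3, 20/3, 0, -14/3]
R4 ← R4 − (1/3)·R1: [0, 16/3, -22/3, -2/3, 4, -16/3]
Swap R2 ↔ R3
R4 ← R4 − (16/11)·R2: [0, 0, 266/11, -114/11, 4, 16/11]
R5 ← R5 − (6/11)·R2: [0, 0, 196/11, -62/11, 4, 28/11]
R4 ← R4 + (133/33)·R3: [0, 0, 0, 152/11, 4, 16/11]
R5 ← R5 + (98/33)·R3: [0, 0, 0, 134/11, 4, 28/11]
R5 ← R5 − (67/76)·R4: [0, 0, 0, 0, 9/19, 24/19]
5 nonzero rows, so rank(P) = 5.
P has 6 columns; by rank–nullity, nullity = 6 − 5 = 1.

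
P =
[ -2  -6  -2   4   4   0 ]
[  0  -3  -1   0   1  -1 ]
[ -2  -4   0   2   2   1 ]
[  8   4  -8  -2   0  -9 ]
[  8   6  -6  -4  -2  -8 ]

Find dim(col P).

Row reduce to echelon form.
R3 ← R3 − R1: [0, 2, 2, -2, -2, 1]
R4 ← R4 + (4)·R1: [0, -20, -16, 14, 16, -9]
R5 ← R5 + (4)·R1: [0, -18, -14, 12, 14, -8]
R3 ← R3 + (2/3)·R2: [0, 0, 4/3, -2, -4/3, 1/3]
R4 ← R4 − (20/3)·R2: [0, 0, -28/3, 14, 28/3, -7/3]
R5 ← R5 − (6)·R2: [0, 0, -8, 12, 8, -2]
R4 ← R4 + (7)·R3: [0, 0, 0, 0, 0, 0]
R5 ← R5 + (6)·R3: [0, 0, 0, 0, 0, 0]
Echelon form has 3 nonzero rows, so rank(P) = 3.
The column space has dimension equal to the rank: 3.

3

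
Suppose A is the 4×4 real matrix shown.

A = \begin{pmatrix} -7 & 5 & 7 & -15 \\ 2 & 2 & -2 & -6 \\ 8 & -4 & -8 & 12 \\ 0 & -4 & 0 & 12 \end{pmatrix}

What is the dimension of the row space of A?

2

Row reduce to echelon form.
R2 ← R2 + (2/7)·R1: [0, 24/7, 0, -72/7]
R3 ← R3 + (8/7)·R1: [0, 12/7, 0, -36/7]
R3 ← R3 − (1/2)·R2: [0, 0, 0, 0]
R4 ← R4 + (7/6)·R2: [0, 0, 0, 0]
Echelon form has 2 nonzero rows, so rank(A) = 2.
The row space has dimension equal to the rank: 2.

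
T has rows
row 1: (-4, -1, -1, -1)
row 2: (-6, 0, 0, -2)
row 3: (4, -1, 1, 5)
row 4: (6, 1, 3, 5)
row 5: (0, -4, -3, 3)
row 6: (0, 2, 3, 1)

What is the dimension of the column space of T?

3

Row reduce to echelon form.
R2 ← R2 − (3/2)·R1: [0, 3/2, 3/2, -1/2]
R3 ← R3 + R1: [0, -2, 0, 4]
R4 ← R4 + (3/2)·R1: [0, -1/2, 3/2, 7/2]
R3 ← R3 + (4/3)·R2: [0, 0, 2, 10/3]
R4 ← R4 + (1/3)·R2: [0, 0, 2, 10/3]
R5 ← R5 + (8/3)·R2: [0, 0, 1, 5/3]
R6 ← R6 − (4/3)·R2: [0, 0, 1, 5/3]
R4 ← R4 − R3: [0, 0, 0, 0]
R5 ← R5 − (1/2)·R3: [0, 0, 0, 0]
R6 ← R6 − (1/2)·R3: [0, 0, 0, 0]
Echelon form has 3 nonzero rows, so rank(T) = 3.
The column space has dimension equal to the rank: 3.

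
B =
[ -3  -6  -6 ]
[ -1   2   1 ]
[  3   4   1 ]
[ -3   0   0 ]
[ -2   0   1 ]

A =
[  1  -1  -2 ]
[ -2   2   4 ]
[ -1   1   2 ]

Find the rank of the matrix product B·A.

First compute BA:
[[ 15, -15, -30],
 [ -6,   6,  12],
 [ -6,   6,  12],
 [ -3,   3,   6],
 [ -3,   3,   6]]
Now row reduce the product.
R2 ← R2 + (2/5)·R1: [0, 0, 0]
R3 ← R3 + (2/5)·R1: [0, 0, 0]
R4 ← R4 + (1/5)·R1: [0, 0, 0]
R5 ← R5 + (1/5)·R1: [0, 0, 0]
1 nonzero row, so rank(BA) = 1.

1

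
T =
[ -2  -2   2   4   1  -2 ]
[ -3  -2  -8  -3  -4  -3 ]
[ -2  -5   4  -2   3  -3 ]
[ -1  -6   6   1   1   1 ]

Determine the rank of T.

Row reduce to echelon form.
R2 ← R2 − (3/2)·R1: [0, 1, -11, -9, -11/2, 0]
R3 ← R3 − R1: [0, -3, 2, -6, 2, -1]
R4 ← R4 − (1/2)·R1: [0, -5, 5, -1, 1/2, 2]
R3 ← R3 + (3)·R2: [0, 0, -31, -33, -29/2, -1]
R4 ← R4 + (5)·R2: [0, 0, -50, -46, -27, 2]
R4 ← R4 − (50/31)·R3: [0, 0, 0, 224/31, -112/31, 112/31]
Echelon form has 4 nonzero rows, so rank(T) = 4.

4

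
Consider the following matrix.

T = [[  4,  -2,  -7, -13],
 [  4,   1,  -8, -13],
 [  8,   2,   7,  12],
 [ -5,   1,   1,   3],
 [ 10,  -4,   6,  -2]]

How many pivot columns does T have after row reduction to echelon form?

4

Row reduce to echelon form.
R2 ← R2 − R1: [0, 3, -1, 0]
R3 ← R3 − (2)·R1: [0, 6, 21, 38]
R4 ← R4 + (5/4)·R1: [0, -3/2, -31/4, -53/4]
R5 ← R5 − (5/2)·R1: [0, 1, 47/2, 61/2]
R3 ← R3 − (2)·R2: [0, 0, 23, 38]
R4 ← R4 + (1/2)·R2: [0, 0, -33/4, -53/4]
R5 ← R5 − (1/3)·R2: [0, 0, 143/6, 61/2]
R4 ← R4 + (33/92)·R3: [0, 0, 0, 35/92]
R5 ← R5 − (143/138)·R3: [0, 0, 0, -1225/138]
R5 ← R5 + (70/3)·R4: [0, 0, 0, 0]
Echelon form has 4 nonzero rows, so rank(T) = 4.
Each nonzero row contributes one pivot column: 4 pivot columns.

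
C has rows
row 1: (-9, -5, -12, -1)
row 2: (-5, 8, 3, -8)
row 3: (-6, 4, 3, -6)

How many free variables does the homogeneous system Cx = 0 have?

1

Row reduce to echelon form.
R2 ← R2 − (5/9)·R1: [0, 97/9, 29/3, -67/9]
R3 ← R3 − (2/3)·R1: [0, 22/3, 11, -16/3]
R3 ← R3 − (66/97)·R2: [0, 0, 429/97, -26/97]
3 nonzero rows, so rank(C) = 3.
C has 4 columns; by rank–nullity, nullity = 4 − 3 = 1.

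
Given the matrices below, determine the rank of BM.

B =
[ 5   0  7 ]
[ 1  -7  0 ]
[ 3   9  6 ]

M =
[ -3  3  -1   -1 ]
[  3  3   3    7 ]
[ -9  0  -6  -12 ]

First compute BM:
[[-78,  15, -47, -89],
 [-24, -18, -22, -50],
 [-36,  36, -12, -12]]
Now row reduce the product.
R2 ← R2 − (4/13)·R1: [0, -294/13, -98/13, -294/13]
R3 ← R3 − (6/13)·R1: [0, 378/13, 126/13, 378/13]
R3 ← R3 + (9/7)·R2: [0, 0, 0, 0]
2 nonzero rows, so rank(BM) = 2.

2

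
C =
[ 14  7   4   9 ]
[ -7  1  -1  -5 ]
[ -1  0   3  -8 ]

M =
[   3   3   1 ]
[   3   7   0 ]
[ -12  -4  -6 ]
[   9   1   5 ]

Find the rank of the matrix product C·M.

First compute CM:
[[ 96,  84,  35],
 [-51, -15, -26],
 [-111, -23, -59]]
Now row reduce the product.
R2 ← R2 + (17/32)·R1: [0, 237/8, -237/32]
R3 ← R3 + (37/32)·R1: [0, 593/8, -593/32]
R3 ← R3 − (593/237)·R2: [0, 0, 0]
2 nonzero rows, so rank(CM) = 2.

2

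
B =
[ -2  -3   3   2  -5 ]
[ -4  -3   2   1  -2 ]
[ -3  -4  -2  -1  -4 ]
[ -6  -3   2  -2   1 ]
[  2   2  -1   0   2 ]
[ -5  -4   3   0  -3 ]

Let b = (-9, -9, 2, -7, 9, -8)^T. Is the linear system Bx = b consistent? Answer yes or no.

Row reduce the augmented matrix [B | b].
R2 ← R2 − (2)·R1: [0, 3, -4, -3, 8, 9]
R3 ← R3 − (3/2)·R1: [0, 1/2, -13/2, -4, 7/2, 31/2]
R4 ← R4 − (3)·R1: [0, 6, -7, -8, 16, 20]
R5 ← R5 + R1: [0, -1, 2, 2, -3, 0]
R6 ← R6 − (5/2)·R1: [0, 7/2, -9/2, -5, 19/2, 29/2]
R3 ← R3 − (1/6)·R2: [0, 0, -35/6, -7/2, 13/6, 14]
R4 ← R4 − (2)·R2: [0, 0, 1, -2, 0, 2]
R5 ← R5 + (1/3)·R2: [0, 0, 2/3, 1, -1/3, 3]
R6 ← R6 − (7/6)·R2: [0, 0, 1/6, -3/2, 1/6, 4]
R4 ← R4 + (6/35)·R3: [0, 0, 0, -13/5, 13/35, 22/5]
R5 ← R5 + (4/35)·R3: [0, 0, 0, 3/5, -3/35, 23/5]
R6 ← R6 + (1/35)·R3: [0, 0, 0, -8/5, 8/35, 22/5]
R5 ← R5 + (3/13)·R4: [0, 0, 0, 0, 0, 73/13]
R6 ← R6 − (8/13)·R4: [0, 0, 0, 0, 0, 22/13]
R6 ← R6 − (22/73)·R5: [0, 0, 0, 0, 0, 0]
The echelon form has 5 nonzero rows; the last pivot sits in the augmented column, so rank(B) = 4 but rank([B|b]) = 5.
Since the ranks differ, the system is inconsistent.

no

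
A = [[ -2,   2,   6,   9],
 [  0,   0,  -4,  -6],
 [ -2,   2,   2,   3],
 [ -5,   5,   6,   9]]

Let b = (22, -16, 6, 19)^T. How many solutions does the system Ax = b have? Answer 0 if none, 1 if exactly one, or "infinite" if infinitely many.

Row reduce the augmented matrix [A | b].
R3 ← R3 − R1: [0, 0, -4, -6, -16]
R4 ← R4 − (5/2)·R1: [0, 0, -9, -27/2, -36]
R3 ← R3 − R2: [0, 0, 0, 0, 0]
R4 ← R4 − (9/4)·R2: [0, 0, 0, 0, 0]
The echelon form has 2 nonzero rows, and every pivot lies in the first 4 columns, so rank(A) = rank([A|b]) = 2.
The system is consistent.
rank = 2 < 4 unknowns, so there are infinitely many solutions.

infinite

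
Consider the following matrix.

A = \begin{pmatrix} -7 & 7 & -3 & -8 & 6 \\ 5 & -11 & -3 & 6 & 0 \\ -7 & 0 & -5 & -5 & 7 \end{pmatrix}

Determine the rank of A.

Row reduce to echelon form.
R2 ← R2 + (5/7)·R1: [0, -6, -36/7, 2/7, 30/7]
R3 ← R3 − R1: [0, -7, -2, 3, 1]
R3 ← R3 − (7/6)·R2: [0, 0, 4, 8/3, -4]
Echelon form has 3 nonzero rows, so rank(A) = 3.

3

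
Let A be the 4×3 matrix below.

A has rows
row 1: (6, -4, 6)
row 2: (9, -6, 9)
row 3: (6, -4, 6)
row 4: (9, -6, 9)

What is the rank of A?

1

Row reduce to echelon form.
R2 ← R2 − (3/2)·R1: [0, 0, 0]
R3 ← R3 − R1: [0, 0, 0]
R4 ← R4 − (3/2)·R1: [0, 0, 0]
Echelon form has 1 nonzero row, so rank(A) = 1.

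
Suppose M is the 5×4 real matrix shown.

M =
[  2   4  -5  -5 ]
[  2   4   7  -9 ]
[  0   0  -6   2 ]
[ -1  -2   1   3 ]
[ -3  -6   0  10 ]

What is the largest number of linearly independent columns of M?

Row reduce to echelon form.
R2 ← R2 − R1: [0, 0, 12, -4]
R4 ← R4 + (1/2)·R1: [0, 0, -3/2, 1/2]
R5 ← R5 + (3/2)·R1: [0, 0, -15/2, 5/2]
R3 ← R3 + (1/2)·R2: [0, 0, 0, 0]
R4 ← R4 + (1/8)·R2: [0, 0, 0, 0]
R5 ← R5 + (5/8)·R2: [0, 0, 0, 0]
Echelon form has 2 nonzero rows, so rank(M) = 2.
The rank gives the maximum number of linearly independent columns: 2.

2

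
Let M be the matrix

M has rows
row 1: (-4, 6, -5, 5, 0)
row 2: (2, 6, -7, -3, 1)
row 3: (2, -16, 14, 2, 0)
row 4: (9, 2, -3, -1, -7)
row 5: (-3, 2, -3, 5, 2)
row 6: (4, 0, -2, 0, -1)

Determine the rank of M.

Row reduce to echelon form.
R2 ← R2 + (1/2)·R1: [0, 9, -19/2, -1/2, 1]
R3 ← R3 + (1/2)·R1: [0, -13, 23/2, 9/2, 0]
R4 ← R4 + (9/4)·R1: [0, 31/2, -57/4, 41/4, -7]
R5 ← R5 − (3/4)·R1: [0, -5/2, 3/4, 5/4, 2]
R6 ← R6 + R1: [0, 6, -7, 5, -1]
R3 ← R3 + (13/9)·R2: [0, 0, -20/9, 34/9, 13/9]
R4 ← R4 − (31/18)·R2: [0, 0, 19/9, 100/9, -157/18]
R5 ← R5 + (5/18)·R2: [0, 0, -17/9, 10/9, 41/18]
R6 ← R6 − (2/3)·R2: [0, 0, -2/3, 16/3, -5/3]
R4 ← R4 + (19/20)·R3: [0, 0, 0, 147/10, -147/20]
R5 ← R5 − (17/20)·R3: [0, 0, 0, -21/10, 21/20]
R6 ← R6 − (3/10)·R3: [0, 0, 0, 21/5, -21/10]
R5 ← R5 + (1/7)·R4: [0, 0, 0, 0, 0]
R6 ← R6 − (2/7)·R4: [0, 0, 0, 0, 0]
Echelon form has 4 nonzero rows, so rank(M) = 4.

4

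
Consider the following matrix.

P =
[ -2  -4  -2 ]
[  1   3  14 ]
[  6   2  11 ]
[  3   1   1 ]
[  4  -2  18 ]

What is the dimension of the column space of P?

3

Row reduce to echelon form.
R2 ← R2 + (1/2)·R1: [0, 1, 13]
R3 ← R3 + (3)·R1: [0, -10, 5]
R4 ← R4 + (3/2)·R1: [0, -5, -2]
R5 ← R5 + (2)·R1: [0, -10, 14]
R3 ← R3 + (10)·R2: [0, 0, 135]
R4 ← R4 + (5)·R2: [0, 0, 63]
R5 ← R5 + (10)·R2: [0, 0, 144]
R4 ← R4 − (7/15)·R3: [0, 0, 0]
R5 ← R5 − (16/15)·R3: [0, 0, 0]
Echelon form has 3 nonzero rows, so rank(P) = 3.
The column space has dimension equal to the rank: 3.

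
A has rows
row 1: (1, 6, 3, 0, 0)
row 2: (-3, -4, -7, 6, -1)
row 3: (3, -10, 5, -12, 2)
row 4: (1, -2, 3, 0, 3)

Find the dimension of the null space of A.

Row reduce to echelon form.
R2 ← R2 + (3)·R1: [0, 14, 2, 6, -1]
R3 ← R3 − (3)·R1: [0, -28, -4, -12, 2]
R4 ← R4 − R1: [0, -8, 0, 0, 3]
R3 ← R3 + (2)·R2: [0, 0, 0, 0, 0]
R4 ← R4 + (4/7)·R2: [0, 0, 8/7, 24/7, 17/7]
Swap R3 ↔ R4
3 nonzero rows, so rank(A) = 3.
A has 5 columns; by rank–nullity, nullity = 5 − 3 = 2.

2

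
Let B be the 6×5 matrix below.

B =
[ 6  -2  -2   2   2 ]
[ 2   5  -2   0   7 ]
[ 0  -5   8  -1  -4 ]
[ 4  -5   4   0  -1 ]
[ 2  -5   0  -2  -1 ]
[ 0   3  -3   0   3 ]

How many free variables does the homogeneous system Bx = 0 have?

Row reduce to echelon form.
R2 ← R2 − (1/3)·R1: [0, 17/3, -4/3, -2/3, 19/3]
R4 ← R4 − (2/3)·R1: [0, -11/3, 16/3, -4/3, -7/3]
R5 ← R5 − (1/3)·R1: [0, -13/3, 2/3, -8/3, -5/3]
R3 ← R3 + (15/17)·R2: [0, 0, 116/17, -27/17, 27/17]
R4 ← R4 + (11/17)·R2: [0, 0, 76/17, -30/17, 30/17]
R5 ← R5 + (13/17)·R2: [0, 0, -6/17, -54/17, 54/17]
R6 ← R6 − (9/17)·R2: [0, 0, -39/17, 6/17, -6/17]
R4 ← R4 − (19/29)·R3: [0, 0, 0, -21/29, 21/29]
R5 ← R5 + (3/58)·R3: [0, 0, 0, -189/58, 189/58]
R6 ← R6 + (39/116)·R3: [0, 0, 0, -21/116, 21/116]
R5 ← R5 − (9/2)·R4: [0, 0, 0, 0, 0]
R6 ← R6 − (1/4)·R4: [0, 0, 0, 0, 0]
4 nonzero rows, so rank(B) = 4.
B has 5 columns; by rank–nullity, nullity = 5 − 4 = 1.

1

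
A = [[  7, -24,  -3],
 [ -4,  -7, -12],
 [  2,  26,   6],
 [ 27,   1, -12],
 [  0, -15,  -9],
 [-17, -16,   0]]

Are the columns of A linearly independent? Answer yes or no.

Row reduce A to echelon form.
R2 ← R2 + (4/7)·R1: [0, -145/7, -96/7]
R3 ← R3 − (2/7)·R1: [0, 230/7, 48/7]
R4 ← R4 − (27/7)·R1: [0, 655/7, -3/7]
R6 ← R6 + (17/7)·R1: [0, -520/7, -51/7]
R3 ← R3 + (46/29)·R2: [0, 0, -432/29]
R4 ← R4 + (131/29)·R2: [0, 0, -1809/29]
R5 ← R5 − (21/29)·R2: [0, 0, 27/29]
R6 ← R6 − (104/29)·R2: [0, 0, 1215/29]
R4 ← R4 − (67/16)·R3: [0, 0, 0]
R5 ← R5 + (1/16)·R3: [0, 0, 0]
R6 ← R6 + (45/16)·R3: [0, 0, 0]
3 pivots among 3 columns.
Every column is a pivot column, so the columns are linearly independent.

yes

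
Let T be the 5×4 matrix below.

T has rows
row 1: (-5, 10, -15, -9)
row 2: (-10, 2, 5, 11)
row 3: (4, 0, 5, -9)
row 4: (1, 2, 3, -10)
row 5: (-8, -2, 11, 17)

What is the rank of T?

4

Row reduce to echelon form.
R2 ← R2 − (2)·R1: [0, -18, 35, 29]
R3 ← R3 + (4/5)·R1: [0, 8, -7, -81/5]
R4 ← R4 + (1/5)·R1: [0, 4, 0, -59/5]
R5 ← R5 − (8/5)·R1: [0, -18, 35, 157/5]
R3 ← R3 + (4/9)·R2: [0, 0, 77/9, -149/45]
R4 ← R4 + (2/9)·R2: [0, 0, 70/9, -241/45]
R5 ← R5 − R2: [0, 0, 0, 12/5]
R4 ← R4 − (10/11)·R3: [0, 0, 0, -129/55]
R5 ← R5 + (44/43)·R4: [0, 0, 0, 0]
Echelon form has 4 nonzero rows, so rank(T) = 4.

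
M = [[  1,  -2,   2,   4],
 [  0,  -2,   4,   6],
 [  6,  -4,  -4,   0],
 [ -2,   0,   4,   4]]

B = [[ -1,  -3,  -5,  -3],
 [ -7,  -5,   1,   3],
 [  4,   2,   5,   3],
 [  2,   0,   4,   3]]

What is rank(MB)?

First compute MB:
[[ 29,  11,  19,   9],
 [ 42,  18,  42,  24],
 [  6,  -6, -54, -42],
 [ 26,  14,  46,  30]]
Now row reduce the product.
R2 ← R2 − (42/29)·R1: [0, 60/29, 420/29, 318/29]
R3 ← R3 − (6/29)·R1: [0, -240/29, -1680/29, -1272/29]
R4 ← R4 − (26/29)·R1: [0, 120/29, 840/29, 636/29]
R3 ← R3 + (4)·R2: [0, 0, 0, 0]
R4 ← R4 − (2)·R2: [0, 0, 0, 0]
2 nonzero rows, so rank(MB) = 2.

2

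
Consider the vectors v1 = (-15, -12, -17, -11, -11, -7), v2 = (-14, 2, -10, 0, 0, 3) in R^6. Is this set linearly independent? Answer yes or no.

yes

Form the matrix with these vectors as rows and row reduce.
R2 ← R2 − (14/15)·R1: [0, 66/5, 88/15, 154/15, 154/15, 143/15]
2 nonzero rows, so the 2 vectors span a space of dimension 2.
Since 2 = 2, the vectors are linearly independent.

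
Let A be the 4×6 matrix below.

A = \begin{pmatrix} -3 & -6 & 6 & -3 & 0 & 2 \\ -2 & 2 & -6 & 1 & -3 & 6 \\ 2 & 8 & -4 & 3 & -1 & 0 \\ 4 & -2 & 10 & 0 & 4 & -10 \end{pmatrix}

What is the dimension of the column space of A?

4

Row reduce to echelon form.
R2 ← R2 − (2/3)·R1: [0, 6, -10, 3, -3, 14/3]
R3 ← R3 + (2/3)·R1: [0, 4, 0, 1, -1, 4/3]
R4 ← R4 + (4/3)·R1: [0, -10, 18, -4, 4, -22/3]
R3 ← R3 − (2/3)·R2: [0, 0, 20/3, -1, 1, -16/9]
R4 ← R4 + (5/3)·R2: [0, 0, 4/3, 1, -1, 4/9]
R4 ← R4 − (1/5)·R3: [0, 0, 0, 6/5, -6/5, 4/5]
Echelon form has 4 nonzero rows, so rank(A) = 4.
The column space has dimension equal to the rank: 4.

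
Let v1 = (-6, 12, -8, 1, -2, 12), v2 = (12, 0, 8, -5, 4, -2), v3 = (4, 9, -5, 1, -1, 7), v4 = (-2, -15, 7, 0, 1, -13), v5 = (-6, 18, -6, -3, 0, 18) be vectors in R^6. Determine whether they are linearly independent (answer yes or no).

Form the matrix with these vectors as rows and row reduce.
R2 ← R2 + (2)·R1: [0, 24, -8, -3, 0, 22]
R3 ← R3 + (2/3)·R1: [0, 17, -31/3, 5/3, -7/3, 15]
R4 ← R4 − (1/3)·R1: [0, -19, 29/3, -1/3, 5/3, -17]
R5 ← R5 − R1: [0, 6, 2, -4, 2, 6]
R3 ← R3 − (17/24)·R2: [0, 0, -14/3, 91/24, -7/3, -7/12]
R4 ← R4 + (19/24)·R2: [0, 0, 10/3, -65/24, 5/3, 5/12]
R5 ← R5 − (1/4)·R2: [0, 0, 4, -13/4, 2, 1/2]
R4 ← R4 + (5/7)·R3: [0, 0, 0, 0, 0, 0]
R5 ← R5 + (6/7)·R3: [0, 0, 0, 0, 0, 0]
3 nonzero rows, so the 5 vectors span a space of dimension 3.
Since 3 < 5, the vectors are linearly dependent.

no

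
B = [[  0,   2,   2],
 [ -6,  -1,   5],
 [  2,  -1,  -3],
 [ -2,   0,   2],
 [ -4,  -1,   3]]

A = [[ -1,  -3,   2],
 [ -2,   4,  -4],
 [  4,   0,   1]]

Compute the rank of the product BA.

First compute BA:
[[  4,   8,  -6],
 [ 28,  14,  -3],
 [-12, -10,   5],
 [ 10,   6,  -2],
 [ 18,   8,  -1]]
Now row reduce the product.
R2 ← R2 − (7)·R1: [0, -42, 39]
R3 ← R3 + (3)·R1: [0, 14, -13]
R4 ← R4 − (5/2)·R1: [0, -14, 13]
R5 ← R5 − (9/2)·R1: [0, -28, 26]
R3 ← R3 + (1/3)·R2: [0, 0, 0]
R4 ← R4 − (1/3)·R2: [0, 0, 0]
R5 ← R5 − (2/3)·R2: [0, 0, 0]
2 nonzero rows, so rank(BA) = 2.

2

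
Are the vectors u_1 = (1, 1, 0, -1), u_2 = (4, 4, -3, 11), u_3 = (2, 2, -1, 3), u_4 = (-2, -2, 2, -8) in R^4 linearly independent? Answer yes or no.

Form the matrix with these vectors as rows and row reduce.
R2 ← R2 − (4)·R1: [0, 0, -3, 15]
R3 ← R3 − (2)·R1: [0, 0, -1, 5]
R4 ← R4 + (2)·R1: [0, 0, 2, -10]
R3 ← R3 − (1/3)·R2: [0, 0, 0, 0]
R4 ← R4 + (2/3)·R2: [0, 0, 0, 0]
2 nonzero rows, so the 4 vectors span a space of dimension 2.
Since 2 < 4, the vectors are linearly dependent.

no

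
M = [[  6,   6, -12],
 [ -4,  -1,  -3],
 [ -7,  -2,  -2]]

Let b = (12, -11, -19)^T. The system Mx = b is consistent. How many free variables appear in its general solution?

0

Row reduce the augmented matrix [M | b].
R2 ← R2 + (2/3)·R1: [0, 3, -11, -3]
R3 ← R3 + (7/6)·R1: [0, 5, -16, -5]
R3 ← R3 − (5/3)·R2: [0, 0, 7/3, 0]
The echelon form has 3 nonzero rows, and every pivot lies in the first 3 columns, so rank(M) = rank([M|b]) = 3.
The system is consistent.
Free variables = (unknowns) − (rank) = 3 − 3 = 0.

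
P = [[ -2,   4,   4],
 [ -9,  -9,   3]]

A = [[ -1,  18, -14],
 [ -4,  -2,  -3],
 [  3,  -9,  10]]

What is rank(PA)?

First compute PA:
[[ -2, -80,  56],
 [ 54, -171, 183]]
Now row reduce the product.
R2 ← R2 + (27)·R1: [0, -2331, 1695]
2 nonzero rows, so rank(PA) = 2.

2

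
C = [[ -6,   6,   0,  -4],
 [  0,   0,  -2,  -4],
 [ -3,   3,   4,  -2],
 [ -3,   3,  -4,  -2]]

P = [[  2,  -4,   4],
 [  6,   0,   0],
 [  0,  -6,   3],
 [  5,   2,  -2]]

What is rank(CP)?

First compute CP:
[[  4,  16, -16],
 [-20,   4,   2],
 [  2, -16,   4],
 [  2,  32, -20]]
Now row reduce the product.
R2 ← R2 + (5)·R1: [0, 84, -78]
R3 ← R3 − (1/2)·R1: [0, -24, 12]
R4 ← R4 − (1/2)·R1: [0, 24, -12]
R3 ← R3 + (2/7)·R2: [0, 0, -72/7]
R4 ← R4 − (2/7)·R2: [0, 0, 72/7]
R4 ← R4 + R3: [0, 0, 0]
3 nonzero rows, so rank(CP) = 3.

3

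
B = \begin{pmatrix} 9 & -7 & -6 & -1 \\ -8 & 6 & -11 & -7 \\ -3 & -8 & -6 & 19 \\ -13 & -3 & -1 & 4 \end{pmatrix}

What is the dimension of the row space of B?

Row reduce to echelon form.
R2 ← R2 + (8/9)·R1: [0, -2/9, -49/3, -71/9]
R3 ← R3 + (1/3)·R1: [0, -31/3, -8, 56/3]
R4 ← R4 + (13/9)·R1: [0, -118/9, -29/3, 23/9]
R3 ← R3 − (93/2)·R2: [0, 0, 1503/2, 771/2]
R4 ← R4 − (59)·R2: [0, 0, 954, 468]
R4 ← R4 − (212/167)·R3: [0, 0, 0, -3570/167]
Echelon form has 4 nonzero rows, so rank(B) = 4.
The row space has dimension equal to the rank: 4.

4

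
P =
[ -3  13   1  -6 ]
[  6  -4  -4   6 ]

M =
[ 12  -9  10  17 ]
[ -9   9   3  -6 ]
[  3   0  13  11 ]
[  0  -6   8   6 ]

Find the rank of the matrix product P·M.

First compute PM:
[[-150, 180, -26, -154],
 [ 96, -126,  44, 118]]
Now row reduce the product.
R2 ← R2 + (16/25)·R1: [0, -54/5, 684/25, 486/25]
2 nonzero rows, so rank(PM) = 2.

2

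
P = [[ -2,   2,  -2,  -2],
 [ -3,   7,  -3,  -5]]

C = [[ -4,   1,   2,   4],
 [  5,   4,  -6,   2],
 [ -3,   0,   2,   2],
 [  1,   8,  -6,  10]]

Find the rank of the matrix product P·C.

2

First compute PC:
[[ 22, -10,  -8, -28],
 [ 51, -15, -24, -54]]
Now row reduce the product.
R2 ← R2 − (51/22)·R1: [0, 90/11, -60/11, 120/11]
2 nonzero rows, so rank(PC) = 2.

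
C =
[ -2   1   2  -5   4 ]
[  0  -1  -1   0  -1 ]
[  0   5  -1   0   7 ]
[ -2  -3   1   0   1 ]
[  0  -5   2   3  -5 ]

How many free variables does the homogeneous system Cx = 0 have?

Row reduce to echelon form.
R4 ← R4 − R1: [0, -4, -1, 5, -3]
R3 ← R3 + (5)·R2: [0, 0, -6, 0, 2]
R4 ← R4 − (4)·R2: [0, 0, 3, 5, 1]
R5 ← R5 − (5)·R2: [0, 0, 7, 3, 0]
R4 ← R4 + (1/2)·R3: [0, 0, 0, 5, 2]
R5 ← R5 + (7/6)·R3: [0, 0, 0, 3, 7/3]
R5 ← R5 − (3/5)·R4: [0, 0, 0, 0, 17/15]
5 nonzero rows, so rank(C) = 5.
C has 5 columns; by rank–nullity, nullity = 5 − 5 = 0.

0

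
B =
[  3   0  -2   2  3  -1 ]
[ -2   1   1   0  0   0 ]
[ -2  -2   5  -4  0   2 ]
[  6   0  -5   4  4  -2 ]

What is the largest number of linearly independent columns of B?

3

Row reduce to echelon form.
R2 ← R2 + (2/3)·R1: [0, 1, -1/3, 4/3, 2, -2/3]
R3 ← R3 + (2/3)·R1: [0, -2, 11/3, -8/3, 2, 4/3]
R4 ← R4 − (2)·R1: [0, 0, -1, 0, -2, 0]
R3 ← R3 + (2)·R2: [0, 0, 3, 0, 6, 0]
R4 ← R4 + (1/3)·R3: [0, 0, 0, 0, 0, 0]
Echelon form has 3 nonzero rows, so rank(B) = 3.
The rank gives the maximum number of linearly independent columns: 3.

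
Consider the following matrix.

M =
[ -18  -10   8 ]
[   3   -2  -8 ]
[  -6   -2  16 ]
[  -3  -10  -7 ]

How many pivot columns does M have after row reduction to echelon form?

Row reduce to echelon form.
R2 ← R2 + (1/6)·R1: [0, -11/3, -20/3]
R3 ← R3 − (1/3)·R1: [0, 4/3, 40/3]
R4 ← R4 − (1/6)·R1: [0, -25/3, -25/3]
R3 ← R3 + (4/11)·R2: [0, 0, 120/11]
R4 ← R4 − (25/11)·R2: [0, 0, 75/11]
R4 ← R4 − (5/8)·R3: [0, 0, 0]
Echelon form has 3 nonzero rows, so rank(M) = 3.
Each nonzero row contributes one pivot column: 3 pivot columns.

3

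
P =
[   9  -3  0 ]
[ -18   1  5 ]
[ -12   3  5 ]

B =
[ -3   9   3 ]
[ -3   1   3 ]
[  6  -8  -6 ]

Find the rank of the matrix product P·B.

2

First compute PB:
[[-18,  78,  18],
 [ 81, -201, -81],
 [ 57, -145, -57]]
Now row reduce the product.
R2 ← R2 + (9/2)·R1: [0, 150, 0]
R3 ← R3 + (19/6)·R1: [0, 102, 0]
R3 ← R3 − (17/25)·R2: [0, 0, 0]
2 nonzero rows, so rank(PB) = 2.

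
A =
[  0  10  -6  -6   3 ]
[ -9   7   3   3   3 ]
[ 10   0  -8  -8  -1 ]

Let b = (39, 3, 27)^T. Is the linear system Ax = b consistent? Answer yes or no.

yes

Row reduce the augmented matrix [A | b].
Swap R1 ↔ R2
R3 ← R3 + (10/9)·R1: [0, 70/9, -14/3, -14/3, 7/3, 91/3]
R3 ← R3 − (7/9)·R2: [0, 0, 0, 0, 0, 0]
The echelon form has 2 nonzero rows, and every pivot lies in the first 5 columns, so rank(A) = rank([A|b]) = 2.
The system is consistent.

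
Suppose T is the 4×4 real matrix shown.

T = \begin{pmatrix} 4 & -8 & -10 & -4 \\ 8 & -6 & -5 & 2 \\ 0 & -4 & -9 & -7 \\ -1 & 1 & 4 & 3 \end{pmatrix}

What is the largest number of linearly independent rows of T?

Row reduce to echelon form.
R2 ← R2 − (2)·R1: [0, 10, 15, 10]
R4 ← R4 + (1/4)·R1: [0, -1, 3/2, 2]
R3 ← R3 + (2/5)·R2: [0, 0, -3, -3]
R4 ← R4 + (1/10)·R2: [0, 0, 3, 3]
R4 ← R4 + R3: [0, 0, 0, 0]
Echelon form has 3 nonzero rows, so rank(T) = 3.
The rank gives the maximum number of linearly independent rows: 3.

3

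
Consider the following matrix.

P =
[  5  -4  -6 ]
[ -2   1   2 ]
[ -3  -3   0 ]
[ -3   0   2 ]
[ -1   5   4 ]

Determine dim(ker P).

Row reduce to echelon form.
R2 ← R2 + (2/5)·R1: [0, -3/5, -2/5]
R3 ← R3 + (3/5)·R1: [0, -27/5, -18/5]
R4 ← R4 + (3/5)·R1: [0, -12/5, -8/5]
R5 ← R5 + (1/5)·R1: [0, 21/5, 14/5]
R3 ← R3 − (9)·R2: [0, 0, 0]
R4 ← R4 − (4)·R2: [0, 0, 0]
R5 ← R5 + (7)·R2: [0, 0, 0]
2 nonzero rows, so rank(P) = 2.
P has 3 columns; by rank–nullity, nullity = 3 − 2 = 1.

1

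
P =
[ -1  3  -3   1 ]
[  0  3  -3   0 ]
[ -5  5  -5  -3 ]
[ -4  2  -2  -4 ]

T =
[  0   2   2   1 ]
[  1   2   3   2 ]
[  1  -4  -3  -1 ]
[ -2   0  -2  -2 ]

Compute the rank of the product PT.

First compute PT:
[[ -2,  16,  14,   6],
 [  0,  18,  18,   9],
 [  6,  20,  26,  16],
 [  8,   4,  12,  10]]
Now row reduce the product.
R3 ← R3 + (3)·R1: [0, 68, 68, 34]
R4 ← R4 + (4)·R1: [0, 68, 68, 34]
R3 ← R3 − (34/9)·R2: [0, 0, 0, 0]
R4 ← R4 − (34/9)·R2: [0, 0, 0, 0]
2 nonzero rows, so rank(PT) = 2.

2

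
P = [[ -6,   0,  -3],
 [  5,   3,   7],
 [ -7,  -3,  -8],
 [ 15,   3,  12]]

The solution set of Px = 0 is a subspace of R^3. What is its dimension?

Row reduce to echelon form.
R2 ← R2 + (5/6)·R1: [0, 3, 9/2]
R3 ← R3 − (7/6)·R1: [0, -3, -9/2]
R4 ← R4 + (5/2)·R1: [0, 3, 9/2]
R3 ← R3 + R2: [0, 0, 0]
R4 ← R4 − R2: [0, 0, 0]
2 nonzero rows, so rank(P) = 2.
P has 3 columns; by rank–nullity, nullity = 3 − 2 = 1.

1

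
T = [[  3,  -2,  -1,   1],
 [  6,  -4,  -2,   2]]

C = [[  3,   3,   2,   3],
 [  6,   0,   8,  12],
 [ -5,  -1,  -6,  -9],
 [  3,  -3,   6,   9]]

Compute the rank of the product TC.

First compute TC:
[[  5,   7,   2,   3],
 [ 10,  14,   4,   6]]
Now row reduce the product.
R2 ← R2 − (2)·R1: [0, 0, 0, 0]
1 nonzero row, so rank(TC) = 1.

1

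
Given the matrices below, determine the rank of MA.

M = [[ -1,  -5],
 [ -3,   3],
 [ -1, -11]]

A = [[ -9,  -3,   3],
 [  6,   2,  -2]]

First compute MA:
[[-21,  -7,   7],
 [ 45,  15, -15],
 [-57, -19,  19]]
Now row reduce the product.
R2 ← R2 + (15/7)·R1: [0, 0, 0]
R3 ← R3 − (19/7)·R1: [0, 0, 0]
1 nonzero row, so rank(MA) = 1.

1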